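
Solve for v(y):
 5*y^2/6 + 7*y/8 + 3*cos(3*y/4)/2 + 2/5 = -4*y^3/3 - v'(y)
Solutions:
 v(y) = C1 - y^4/3 - 5*y^3/18 - 7*y^2/16 - 2*y/5 - 2*sin(3*y/4)


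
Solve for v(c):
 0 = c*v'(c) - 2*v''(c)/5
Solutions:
 v(c) = C1 + C2*erfi(sqrt(5)*c/2)


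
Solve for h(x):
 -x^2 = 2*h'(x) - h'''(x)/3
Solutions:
 h(x) = C1 + C2*exp(-sqrt(6)*x) + C3*exp(sqrt(6)*x) - x^3/6 - x/6


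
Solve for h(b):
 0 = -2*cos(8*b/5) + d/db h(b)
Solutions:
 h(b) = C1 + 5*sin(8*b/5)/4


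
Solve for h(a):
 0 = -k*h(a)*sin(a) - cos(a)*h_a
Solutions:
 h(a) = C1*exp(k*log(cos(a)))


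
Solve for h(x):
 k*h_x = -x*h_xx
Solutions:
 h(x) = C1 + x^(1 - re(k))*(C2*sin(log(x)*Abs(im(k))) + C3*cos(log(x)*im(k)))


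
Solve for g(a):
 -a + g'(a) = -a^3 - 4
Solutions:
 g(a) = C1 - a^4/4 + a^2/2 - 4*a


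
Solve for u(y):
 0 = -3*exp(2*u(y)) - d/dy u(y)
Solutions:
 u(y) = log(-sqrt(-1/(C1 - 3*y))) - log(2)/2
 u(y) = log(-1/(C1 - 3*y))/2 - log(2)/2


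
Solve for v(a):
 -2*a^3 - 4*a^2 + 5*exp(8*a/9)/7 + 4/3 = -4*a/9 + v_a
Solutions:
 v(a) = C1 - a^4/2 - 4*a^3/3 + 2*a^2/9 + 4*a/3 + 45*exp(8*a/9)/56


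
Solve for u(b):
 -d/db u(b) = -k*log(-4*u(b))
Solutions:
 Integral(1/(log(-_y) + 2*log(2)), (_y, u(b))) = C1 + b*k


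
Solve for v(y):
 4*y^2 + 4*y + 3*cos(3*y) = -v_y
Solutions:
 v(y) = C1 - 4*y^3/3 - 2*y^2 - sin(3*y)


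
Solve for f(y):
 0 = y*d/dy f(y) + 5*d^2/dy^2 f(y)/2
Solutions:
 f(y) = C1 + C2*erf(sqrt(5)*y/5)


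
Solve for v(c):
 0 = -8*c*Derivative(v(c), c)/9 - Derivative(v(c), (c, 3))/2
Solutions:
 v(c) = C1 + Integral(C2*airyai(-2*6^(1/3)*c/3) + C3*airybi(-2*6^(1/3)*c/3), c)


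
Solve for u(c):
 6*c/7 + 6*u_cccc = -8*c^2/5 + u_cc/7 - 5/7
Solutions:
 u(c) = C1 + C2*c + C3*exp(-sqrt(42)*c/42) + C4*exp(sqrt(42)*c/42) + 14*c^4/15 + c^3 + 4729*c^2/10


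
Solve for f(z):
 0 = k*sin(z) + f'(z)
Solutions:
 f(z) = C1 + k*cos(z)


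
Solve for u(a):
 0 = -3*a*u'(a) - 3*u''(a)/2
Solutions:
 u(a) = C1 + C2*erf(a)


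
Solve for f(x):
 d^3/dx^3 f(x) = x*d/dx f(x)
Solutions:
 f(x) = C1 + Integral(C2*airyai(x) + C3*airybi(x), x)


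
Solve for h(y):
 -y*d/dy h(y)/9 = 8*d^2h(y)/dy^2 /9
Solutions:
 h(y) = C1 + C2*erf(y/4)


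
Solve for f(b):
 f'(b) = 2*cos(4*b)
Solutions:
 f(b) = C1 + sin(4*b)/2


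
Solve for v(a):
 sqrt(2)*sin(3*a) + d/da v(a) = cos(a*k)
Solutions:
 v(a) = C1 + sqrt(2)*cos(3*a)/3 + sin(a*k)/k


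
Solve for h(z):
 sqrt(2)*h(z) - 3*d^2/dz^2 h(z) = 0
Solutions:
 h(z) = C1*exp(-2^(1/4)*sqrt(3)*z/3) + C2*exp(2^(1/4)*sqrt(3)*z/3)


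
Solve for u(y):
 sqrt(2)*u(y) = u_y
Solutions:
 u(y) = C1*exp(sqrt(2)*y)


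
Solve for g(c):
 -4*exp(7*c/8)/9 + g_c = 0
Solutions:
 g(c) = C1 + 32*exp(7*c/8)/63


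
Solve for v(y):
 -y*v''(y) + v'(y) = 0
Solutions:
 v(y) = C1 + C2*y^2


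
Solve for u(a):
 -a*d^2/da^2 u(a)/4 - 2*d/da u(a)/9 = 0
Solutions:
 u(a) = C1 + C2*a^(1/9)


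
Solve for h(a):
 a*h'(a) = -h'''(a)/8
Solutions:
 h(a) = C1 + Integral(C2*airyai(-2*a) + C3*airybi(-2*a), a)


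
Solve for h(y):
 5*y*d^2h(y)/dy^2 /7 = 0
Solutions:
 h(y) = C1 + C2*y


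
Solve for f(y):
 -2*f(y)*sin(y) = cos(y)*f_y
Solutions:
 f(y) = C1*cos(y)^2


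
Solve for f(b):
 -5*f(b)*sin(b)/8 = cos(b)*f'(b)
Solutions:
 f(b) = C1*cos(b)^(5/8)


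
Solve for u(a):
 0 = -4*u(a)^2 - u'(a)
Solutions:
 u(a) = 1/(C1 + 4*a)


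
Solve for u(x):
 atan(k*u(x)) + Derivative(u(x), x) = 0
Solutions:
 Integral(1/atan(_y*k), (_y, u(x))) = C1 - x


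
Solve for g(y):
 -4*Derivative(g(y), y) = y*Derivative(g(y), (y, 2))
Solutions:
 g(y) = C1 + C2/y^3


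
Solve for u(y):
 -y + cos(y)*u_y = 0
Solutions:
 u(y) = C1 + Integral(y/cos(y), y)


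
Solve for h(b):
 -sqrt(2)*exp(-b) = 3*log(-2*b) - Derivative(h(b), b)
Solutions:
 h(b) = C1 + 3*b*log(-b) + 3*b*(-1 + log(2)) - sqrt(2)*exp(-b)


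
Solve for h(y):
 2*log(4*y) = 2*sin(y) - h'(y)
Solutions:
 h(y) = C1 - 2*y*log(y) - 4*y*log(2) + 2*y - 2*cos(y)


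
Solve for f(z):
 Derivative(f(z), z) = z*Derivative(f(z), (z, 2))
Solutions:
 f(z) = C1 + C2*z^2


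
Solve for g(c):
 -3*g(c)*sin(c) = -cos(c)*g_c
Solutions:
 g(c) = C1/cos(c)^3


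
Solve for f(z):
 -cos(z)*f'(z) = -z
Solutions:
 f(z) = C1 + Integral(z/cos(z), z)


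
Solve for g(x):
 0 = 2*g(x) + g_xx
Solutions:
 g(x) = C1*sin(sqrt(2)*x) + C2*cos(sqrt(2)*x)


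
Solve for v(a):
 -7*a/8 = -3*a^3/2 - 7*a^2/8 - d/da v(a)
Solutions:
 v(a) = C1 - 3*a^4/8 - 7*a^3/24 + 7*a^2/16


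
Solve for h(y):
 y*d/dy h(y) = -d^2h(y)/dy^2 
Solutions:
 h(y) = C1 + C2*erf(sqrt(2)*y/2)


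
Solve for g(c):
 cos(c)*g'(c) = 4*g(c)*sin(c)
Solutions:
 g(c) = C1/cos(c)^4


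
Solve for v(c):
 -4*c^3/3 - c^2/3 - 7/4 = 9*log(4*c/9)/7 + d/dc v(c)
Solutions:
 v(c) = C1 - c^4/3 - c^3/9 - 9*c*log(c)/7 - 18*c*log(2)/7 - 13*c/28 + 18*c*log(3)/7


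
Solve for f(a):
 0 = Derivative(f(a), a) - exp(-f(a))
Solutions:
 f(a) = log(C1 + a)


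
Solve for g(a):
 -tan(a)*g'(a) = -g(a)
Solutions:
 g(a) = C1*sin(a)


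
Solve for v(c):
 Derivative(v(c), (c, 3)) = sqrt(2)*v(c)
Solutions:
 v(c) = C3*exp(2^(1/6)*c) + (C1*sin(2^(1/6)*sqrt(3)*c/2) + C2*cos(2^(1/6)*sqrt(3)*c/2))*exp(-2^(1/6)*c/2)


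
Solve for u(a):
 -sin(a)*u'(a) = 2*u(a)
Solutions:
 u(a) = C1*(cos(a) + 1)/(cos(a) - 1)


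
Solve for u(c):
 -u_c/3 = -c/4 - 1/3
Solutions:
 u(c) = C1 + 3*c^2/8 + c


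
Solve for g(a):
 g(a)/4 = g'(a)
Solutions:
 g(a) = C1*exp(a/4)


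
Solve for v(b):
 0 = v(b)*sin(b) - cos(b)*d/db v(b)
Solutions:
 v(b) = C1/cos(b)


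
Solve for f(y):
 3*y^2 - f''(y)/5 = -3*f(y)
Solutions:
 f(y) = C1*exp(-sqrt(15)*y) + C2*exp(sqrt(15)*y) - y^2 - 2/15


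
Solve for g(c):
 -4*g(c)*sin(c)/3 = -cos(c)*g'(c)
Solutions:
 g(c) = C1/cos(c)^(4/3)


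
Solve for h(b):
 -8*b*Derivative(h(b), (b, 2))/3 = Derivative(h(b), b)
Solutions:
 h(b) = C1 + C2*b^(5/8)


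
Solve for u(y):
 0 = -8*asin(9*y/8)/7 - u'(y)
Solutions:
 u(y) = C1 - 8*y*asin(9*y/8)/7 - 8*sqrt(64 - 81*y^2)/63


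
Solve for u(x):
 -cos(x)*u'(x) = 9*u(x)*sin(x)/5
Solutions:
 u(x) = C1*cos(x)^(9/5)


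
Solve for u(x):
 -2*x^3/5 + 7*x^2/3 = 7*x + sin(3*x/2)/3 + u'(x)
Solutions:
 u(x) = C1 - x^4/10 + 7*x^3/9 - 7*x^2/2 + 2*cos(3*x/2)/9


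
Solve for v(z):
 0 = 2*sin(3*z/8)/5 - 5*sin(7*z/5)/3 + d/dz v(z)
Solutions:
 v(z) = C1 + 16*cos(3*z/8)/15 - 25*cos(7*z/5)/21


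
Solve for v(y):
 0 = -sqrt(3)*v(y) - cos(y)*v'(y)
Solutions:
 v(y) = C1*(sin(y) - 1)^(sqrt(3)/2)/(sin(y) + 1)^(sqrt(3)/2)


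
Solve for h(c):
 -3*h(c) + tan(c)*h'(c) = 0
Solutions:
 h(c) = C1*sin(c)^3


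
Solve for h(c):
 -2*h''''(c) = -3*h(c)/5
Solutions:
 h(c) = C1*exp(-10^(3/4)*3^(1/4)*c/10) + C2*exp(10^(3/4)*3^(1/4)*c/10) + C3*sin(10^(3/4)*3^(1/4)*c/10) + C4*cos(10^(3/4)*3^(1/4)*c/10)


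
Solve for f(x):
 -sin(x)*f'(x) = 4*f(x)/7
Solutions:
 f(x) = C1*(cos(x) + 1)^(2/7)/(cos(x) - 1)^(2/7)


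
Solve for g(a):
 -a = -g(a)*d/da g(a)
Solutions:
 g(a) = -sqrt(C1 + a^2)
 g(a) = sqrt(C1 + a^2)


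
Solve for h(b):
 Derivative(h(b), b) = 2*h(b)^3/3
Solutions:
 h(b) = -sqrt(6)*sqrt(-1/(C1 + 2*b))/2
 h(b) = sqrt(6)*sqrt(-1/(C1 + 2*b))/2


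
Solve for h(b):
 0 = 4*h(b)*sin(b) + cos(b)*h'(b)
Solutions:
 h(b) = C1*cos(b)^4


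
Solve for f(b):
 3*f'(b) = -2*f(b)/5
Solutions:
 f(b) = C1*exp(-2*b/15)


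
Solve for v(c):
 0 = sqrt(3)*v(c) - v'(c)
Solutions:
 v(c) = C1*exp(sqrt(3)*c)


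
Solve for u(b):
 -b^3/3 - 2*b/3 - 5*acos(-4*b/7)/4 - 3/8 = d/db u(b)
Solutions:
 u(b) = C1 - b^4/12 - b^2/3 - 5*b*acos(-4*b/7)/4 - 3*b/8 - 5*sqrt(49 - 16*b^2)/16


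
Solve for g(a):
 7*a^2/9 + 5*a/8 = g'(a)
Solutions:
 g(a) = C1 + 7*a^3/27 + 5*a^2/16


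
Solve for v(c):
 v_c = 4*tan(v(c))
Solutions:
 v(c) = pi - asin(C1*exp(4*c))
 v(c) = asin(C1*exp(4*c))


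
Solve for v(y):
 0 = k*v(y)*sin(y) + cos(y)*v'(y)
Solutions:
 v(y) = C1*exp(k*log(cos(y)))


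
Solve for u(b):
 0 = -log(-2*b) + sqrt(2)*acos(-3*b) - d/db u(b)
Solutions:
 u(b) = C1 - b*log(-b) - b*log(2) + b + sqrt(2)*(b*acos(-3*b) + sqrt(1 - 9*b^2)/3)


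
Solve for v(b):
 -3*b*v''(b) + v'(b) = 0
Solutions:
 v(b) = C1 + C2*b^(4/3)


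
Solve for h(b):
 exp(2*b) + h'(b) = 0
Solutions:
 h(b) = C1 - exp(2*b)/2


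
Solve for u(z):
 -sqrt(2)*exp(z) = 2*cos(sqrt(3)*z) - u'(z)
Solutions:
 u(z) = C1 + sqrt(2)*exp(z) + 2*sqrt(3)*sin(sqrt(3)*z)/3


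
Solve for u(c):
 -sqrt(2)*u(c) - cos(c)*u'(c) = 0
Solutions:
 u(c) = C1*(sin(c) - 1)^(sqrt(2)/2)/(sin(c) + 1)^(sqrt(2)/2)


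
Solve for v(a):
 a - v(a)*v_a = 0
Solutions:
 v(a) = -sqrt(C1 + a^2)
 v(a) = sqrt(C1 + a^2)


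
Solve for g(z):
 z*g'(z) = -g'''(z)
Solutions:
 g(z) = C1 + Integral(C2*airyai(-z) + C3*airybi(-z), z)


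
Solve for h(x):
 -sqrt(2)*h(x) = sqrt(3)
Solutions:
 h(x) = -sqrt(6)/2


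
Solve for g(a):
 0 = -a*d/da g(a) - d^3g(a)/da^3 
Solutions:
 g(a) = C1 + Integral(C2*airyai(-a) + C3*airybi(-a), a)


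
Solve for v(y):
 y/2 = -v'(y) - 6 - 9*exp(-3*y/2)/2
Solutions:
 v(y) = C1 - y^2/4 - 6*y + 3*exp(-3*y/2)


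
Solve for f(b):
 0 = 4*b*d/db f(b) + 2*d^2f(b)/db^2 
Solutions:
 f(b) = C1 + C2*erf(b)


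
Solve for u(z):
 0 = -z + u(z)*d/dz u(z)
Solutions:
 u(z) = -sqrt(C1 + z^2)
 u(z) = sqrt(C1 + z^2)


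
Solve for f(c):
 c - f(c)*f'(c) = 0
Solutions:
 f(c) = -sqrt(C1 + c^2)
 f(c) = sqrt(C1 + c^2)


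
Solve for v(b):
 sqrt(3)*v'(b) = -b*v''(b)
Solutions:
 v(b) = C1 + C2*b^(1 - sqrt(3))


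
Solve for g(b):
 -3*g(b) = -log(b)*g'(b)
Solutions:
 g(b) = C1*exp(3*li(b))


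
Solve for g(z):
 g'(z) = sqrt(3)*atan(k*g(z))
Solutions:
 Integral(1/atan(_y*k), (_y, g(z))) = C1 + sqrt(3)*z


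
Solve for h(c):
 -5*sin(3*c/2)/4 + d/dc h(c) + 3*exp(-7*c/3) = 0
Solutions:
 h(c) = C1 - 5*cos(3*c/2)/6 + 9*exp(-7*c/3)/7


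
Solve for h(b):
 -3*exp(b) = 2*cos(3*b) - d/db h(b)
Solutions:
 h(b) = C1 + 3*exp(b) + 2*sin(3*b)/3


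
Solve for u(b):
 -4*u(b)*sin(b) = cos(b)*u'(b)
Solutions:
 u(b) = C1*cos(b)^4


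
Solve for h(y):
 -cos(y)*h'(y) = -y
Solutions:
 h(y) = C1 + Integral(y/cos(y), y)


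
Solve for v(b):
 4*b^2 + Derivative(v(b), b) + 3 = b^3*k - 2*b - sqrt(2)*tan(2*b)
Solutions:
 v(b) = C1 + b^4*k/4 - 4*b^3/3 - b^2 - 3*b + sqrt(2)*log(cos(2*b))/2


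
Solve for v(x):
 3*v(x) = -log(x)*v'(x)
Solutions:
 v(x) = C1*exp(-3*li(x))


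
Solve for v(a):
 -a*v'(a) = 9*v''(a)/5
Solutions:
 v(a) = C1 + C2*erf(sqrt(10)*a/6)


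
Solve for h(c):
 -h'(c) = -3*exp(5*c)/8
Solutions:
 h(c) = C1 + 3*exp(5*c)/40


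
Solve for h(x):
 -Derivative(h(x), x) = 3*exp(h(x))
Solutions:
 h(x) = log(1/(C1 + 3*x))


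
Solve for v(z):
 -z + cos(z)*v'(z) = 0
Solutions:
 v(z) = C1 + Integral(z/cos(z), z)


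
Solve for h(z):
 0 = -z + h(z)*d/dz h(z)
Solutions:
 h(z) = -sqrt(C1 + z^2)
 h(z) = sqrt(C1 + z^2)


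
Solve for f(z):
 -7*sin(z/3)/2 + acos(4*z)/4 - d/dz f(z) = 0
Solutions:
 f(z) = C1 + z*acos(4*z)/4 - sqrt(1 - 16*z^2)/16 + 21*cos(z/3)/2


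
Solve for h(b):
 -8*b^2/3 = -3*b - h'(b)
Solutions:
 h(b) = C1 + 8*b^3/9 - 3*b^2/2


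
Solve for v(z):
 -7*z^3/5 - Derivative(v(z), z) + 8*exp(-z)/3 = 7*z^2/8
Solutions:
 v(z) = C1 - 7*z^4/20 - 7*z^3/24 - 8*exp(-z)/3


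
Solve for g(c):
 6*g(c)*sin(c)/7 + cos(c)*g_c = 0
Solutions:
 g(c) = C1*cos(c)^(6/7)


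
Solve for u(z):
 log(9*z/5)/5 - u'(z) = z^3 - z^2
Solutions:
 u(z) = C1 - z^4/4 + z^3/3 + z*log(z)/5 - z*log(5)/5 - z/5 + 2*z*log(3)/5


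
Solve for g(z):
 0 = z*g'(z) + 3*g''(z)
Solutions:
 g(z) = C1 + C2*erf(sqrt(6)*z/6)


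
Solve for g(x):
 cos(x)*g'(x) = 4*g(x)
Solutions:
 g(x) = C1*(sin(x)^2 + 2*sin(x) + 1)/(sin(x)^2 - 2*sin(x) + 1)


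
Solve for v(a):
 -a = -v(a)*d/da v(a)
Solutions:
 v(a) = -sqrt(C1 + a^2)
 v(a) = sqrt(C1 + a^2)


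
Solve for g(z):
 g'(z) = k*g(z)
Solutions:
 g(z) = C1*exp(k*z)


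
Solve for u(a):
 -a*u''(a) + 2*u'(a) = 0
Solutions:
 u(a) = C1 + C2*a^3


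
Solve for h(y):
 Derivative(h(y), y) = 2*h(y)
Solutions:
 h(y) = C1*exp(2*y)


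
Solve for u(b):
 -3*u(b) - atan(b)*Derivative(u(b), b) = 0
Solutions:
 u(b) = C1*exp(-3*Integral(1/atan(b), b))


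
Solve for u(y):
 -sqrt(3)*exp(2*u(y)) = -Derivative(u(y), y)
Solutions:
 u(y) = log(-sqrt(-1/(C1 + sqrt(3)*y))) - log(2)/2
 u(y) = log(-1/(C1 + sqrt(3)*y))/2 - log(2)/2


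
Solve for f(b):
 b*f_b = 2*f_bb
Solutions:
 f(b) = C1 + C2*erfi(b/2)


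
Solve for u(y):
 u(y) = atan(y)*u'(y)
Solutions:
 u(y) = C1*exp(Integral(1/atan(y), y))


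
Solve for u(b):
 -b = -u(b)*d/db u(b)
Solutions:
 u(b) = -sqrt(C1 + b^2)
 u(b) = sqrt(C1 + b^2)


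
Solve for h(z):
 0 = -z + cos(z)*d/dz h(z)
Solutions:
 h(z) = C1 + Integral(z/cos(z), z)


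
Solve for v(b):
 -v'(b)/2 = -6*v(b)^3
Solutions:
 v(b) = -sqrt(2)*sqrt(-1/(C1 + 12*b))/2
 v(b) = sqrt(2)*sqrt(-1/(C1 + 12*b))/2


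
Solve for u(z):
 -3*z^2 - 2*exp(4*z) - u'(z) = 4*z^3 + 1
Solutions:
 u(z) = C1 - z^4 - z^3 - z - exp(4*z)/2


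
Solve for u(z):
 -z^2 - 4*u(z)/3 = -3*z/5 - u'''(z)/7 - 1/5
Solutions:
 u(z) = C3*exp(28^(1/3)*3^(2/3)*z/3) - 3*z^2/4 + 9*z/20 + (C1*sin(28^(1/3)*3^(1/6)*z/2) + C2*cos(28^(1/3)*3^(1/6)*z/2))*exp(-28^(1/3)*3^(2/3)*z/6) + 3/20


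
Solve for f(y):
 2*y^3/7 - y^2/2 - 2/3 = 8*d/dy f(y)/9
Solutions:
 f(y) = C1 + 9*y^4/112 - 3*y^3/16 - 3*y/4


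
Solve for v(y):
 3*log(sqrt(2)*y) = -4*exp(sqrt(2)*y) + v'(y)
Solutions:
 v(y) = C1 + 3*y*log(y) + y*(-3 + 3*log(2)/2) + 2*sqrt(2)*exp(sqrt(2)*y)


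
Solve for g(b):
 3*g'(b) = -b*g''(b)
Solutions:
 g(b) = C1 + C2/b^2


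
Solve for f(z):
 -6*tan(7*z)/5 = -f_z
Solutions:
 f(z) = C1 - 6*log(cos(7*z))/35


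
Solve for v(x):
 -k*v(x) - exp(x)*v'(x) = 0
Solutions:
 v(x) = C1*exp(k*exp(-x))


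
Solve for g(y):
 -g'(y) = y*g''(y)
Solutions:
 g(y) = C1 + C2*log(y)


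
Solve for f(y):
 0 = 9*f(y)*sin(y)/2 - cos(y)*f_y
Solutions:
 f(y) = C1/cos(y)^(9/2)


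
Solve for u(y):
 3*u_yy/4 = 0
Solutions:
 u(y) = C1 + C2*y


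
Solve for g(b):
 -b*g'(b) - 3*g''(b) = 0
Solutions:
 g(b) = C1 + C2*erf(sqrt(6)*b/6)


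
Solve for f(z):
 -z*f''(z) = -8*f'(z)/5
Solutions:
 f(z) = C1 + C2*z^(13/5)


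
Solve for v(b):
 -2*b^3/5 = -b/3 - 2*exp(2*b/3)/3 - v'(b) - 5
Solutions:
 v(b) = C1 + b^4/10 - b^2/6 - 5*b - exp(b)^(2/3)


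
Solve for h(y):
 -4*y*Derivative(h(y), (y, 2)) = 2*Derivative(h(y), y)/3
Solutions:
 h(y) = C1 + C2*y^(5/6)


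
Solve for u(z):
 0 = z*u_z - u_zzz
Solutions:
 u(z) = C1 + Integral(C2*airyai(z) + C3*airybi(z), z)


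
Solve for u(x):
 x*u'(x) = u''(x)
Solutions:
 u(x) = C1 + C2*erfi(sqrt(2)*x/2)


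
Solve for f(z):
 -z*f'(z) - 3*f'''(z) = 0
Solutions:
 f(z) = C1 + Integral(C2*airyai(-3^(2/3)*z/3) + C3*airybi(-3^(2/3)*z/3), z)


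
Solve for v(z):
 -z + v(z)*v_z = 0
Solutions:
 v(z) = -sqrt(C1 + z^2)
 v(z) = sqrt(C1 + z^2)


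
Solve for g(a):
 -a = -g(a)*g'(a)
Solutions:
 g(a) = -sqrt(C1 + a^2)
 g(a) = sqrt(C1 + a^2)


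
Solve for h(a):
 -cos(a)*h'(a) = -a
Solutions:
 h(a) = C1 + Integral(a/cos(a), a)


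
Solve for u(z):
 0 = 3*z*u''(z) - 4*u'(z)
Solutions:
 u(z) = C1 + C2*z^(7/3)


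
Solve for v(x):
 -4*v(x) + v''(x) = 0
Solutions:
 v(x) = C1*exp(-2*x) + C2*exp(2*x)


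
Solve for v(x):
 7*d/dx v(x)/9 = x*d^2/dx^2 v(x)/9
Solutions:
 v(x) = C1 + C2*x^8


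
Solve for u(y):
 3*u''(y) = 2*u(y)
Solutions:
 u(y) = C1*exp(-sqrt(6)*y/3) + C2*exp(sqrt(6)*y/3)


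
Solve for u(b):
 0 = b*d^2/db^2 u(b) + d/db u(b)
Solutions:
 u(b) = C1 + C2*log(b)


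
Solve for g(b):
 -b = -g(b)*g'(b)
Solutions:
 g(b) = -sqrt(C1 + b^2)
 g(b) = sqrt(C1 + b^2)


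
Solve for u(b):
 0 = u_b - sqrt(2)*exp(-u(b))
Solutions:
 u(b) = log(C1 + sqrt(2)*b)


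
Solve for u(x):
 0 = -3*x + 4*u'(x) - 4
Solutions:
 u(x) = C1 + 3*x^2/8 + x


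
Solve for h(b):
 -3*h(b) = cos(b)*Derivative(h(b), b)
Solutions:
 h(b) = C1*(sin(b) - 1)^(3/2)/(sin(b) + 1)^(3/2)


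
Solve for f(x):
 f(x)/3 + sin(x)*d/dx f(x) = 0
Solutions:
 f(x) = C1*(cos(x) + 1)^(1/6)/(cos(x) - 1)^(1/6)


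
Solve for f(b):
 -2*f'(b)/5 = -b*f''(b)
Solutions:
 f(b) = C1 + C2*b^(7/5)


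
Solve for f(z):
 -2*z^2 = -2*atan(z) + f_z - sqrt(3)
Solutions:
 f(z) = C1 - 2*z^3/3 + 2*z*atan(z) + sqrt(3)*z - log(z^2 + 1)


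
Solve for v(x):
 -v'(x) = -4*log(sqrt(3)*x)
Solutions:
 v(x) = C1 + 4*x*log(x) - 4*x + x*log(9)


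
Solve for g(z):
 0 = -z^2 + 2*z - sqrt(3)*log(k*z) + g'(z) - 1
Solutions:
 g(z) = C1 + z^3/3 - z^2 + sqrt(3)*z*log(k*z) + z*(1 - sqrt(3))


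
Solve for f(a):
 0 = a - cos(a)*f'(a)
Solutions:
 f(a) = C1 + Integral(a/cos(a), a)


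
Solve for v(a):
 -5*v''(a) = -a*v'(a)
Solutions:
 v(a) = C1 + C2*erfi(sqrt(10)*a/10)


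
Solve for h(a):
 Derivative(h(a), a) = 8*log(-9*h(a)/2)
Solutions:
 -Integral(1/(log(-_y) - log(2) + 2*log(3)), (_y, h(a)))/8 = C1 - a


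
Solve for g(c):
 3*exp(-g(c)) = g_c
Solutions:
 g(c) = log(C1 + 3*c)


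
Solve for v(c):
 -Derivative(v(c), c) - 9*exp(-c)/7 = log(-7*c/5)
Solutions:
 v(c) = C1 - c*log(-c) + c*(-log(7) + 1 + log(5)) + 9*exp(-c)/7


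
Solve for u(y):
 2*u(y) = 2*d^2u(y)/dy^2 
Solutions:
 u(y) = C1*exp(-y) + C2*exp(y)


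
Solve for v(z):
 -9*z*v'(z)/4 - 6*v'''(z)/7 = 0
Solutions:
 v(z) = C1 + Integral(C2*airyai(-21^(1/3)*z/2) + C3*airybi(-21^(1/3)*z/2), z)


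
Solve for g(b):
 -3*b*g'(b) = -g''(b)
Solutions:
 g(b) = C1 + C2*erfi(sqrt(6)*b/2)


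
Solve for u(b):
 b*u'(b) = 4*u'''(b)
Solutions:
 u(b) = C1 + Integral(C2*airyai(2^(1/3)*b/2) + C3*airybi(2^(1/3)*b/2), b)


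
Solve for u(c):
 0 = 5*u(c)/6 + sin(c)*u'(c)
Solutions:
 u(c) = C1*(cos(c) + 1)^(5/12)/(cos(c) - 1)^(5/12)


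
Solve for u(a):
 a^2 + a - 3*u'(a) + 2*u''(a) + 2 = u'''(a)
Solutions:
 u(a) = C1 + a^3/9 + 7*a^2/18 + 26*a/27 + (C2*sin(sqrt(2)*a) + C3*cos(sqrt(2)*a))*exp(a)


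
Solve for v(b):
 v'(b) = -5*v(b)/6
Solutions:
 v(b) = C1*exp(-5*b/6)


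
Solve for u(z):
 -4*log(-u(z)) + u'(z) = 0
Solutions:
 -li(-u(z)) = C1 + 4*z


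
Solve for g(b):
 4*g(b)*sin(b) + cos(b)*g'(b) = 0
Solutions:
 g(b) = C1*cos(b)^4


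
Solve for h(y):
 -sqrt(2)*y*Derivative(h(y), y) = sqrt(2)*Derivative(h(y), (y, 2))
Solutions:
 h(y) = C1 + C2*erf(sqrt(2)*y/2)


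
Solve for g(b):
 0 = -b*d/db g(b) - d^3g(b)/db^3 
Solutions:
 g(b) = C1 + Integral(C2*airyai(-b) + C3*airybi(-b), b)


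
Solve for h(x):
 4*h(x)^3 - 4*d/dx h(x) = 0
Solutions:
 h(x) = -sqrt(2)*sqrt(-1/(C1 + x))/2
 h(x) = sqrt(2)*sqrt(-1/(C1 + x))/2


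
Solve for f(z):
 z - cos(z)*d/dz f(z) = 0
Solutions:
 f(z) = C1 + Integral(z/cos(z), z)


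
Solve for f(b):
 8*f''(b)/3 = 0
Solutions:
 f(b) = C1 + C2*b


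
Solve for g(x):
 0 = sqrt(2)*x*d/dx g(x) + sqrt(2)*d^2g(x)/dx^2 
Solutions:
 g(x) = C1 + C2*erf(sqrt(2)*x/2)


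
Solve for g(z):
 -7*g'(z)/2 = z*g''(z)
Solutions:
 g(z) = C1 + C2/z^(5/2)


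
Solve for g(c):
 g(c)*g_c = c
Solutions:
 g(c) = -sqrt(C1 + c^2)
 g(c) = sqrt(C1 + c^2)


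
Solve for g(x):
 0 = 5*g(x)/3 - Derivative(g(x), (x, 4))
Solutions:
 g(x) = C1*exp(-3^(3/4)*5^(1/4)*x/3) + C2*exp(3^(3/4)*5^(1/4)*x/3) + C3*sin(3^(3/4)*5^(1/4)*x/3) + C4*cos(3^(3/4)*5^(1/4)*x/3)


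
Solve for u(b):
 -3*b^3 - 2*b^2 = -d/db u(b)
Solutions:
 u(b) = C1 + 3*b^4/4 + 2*b^3/3


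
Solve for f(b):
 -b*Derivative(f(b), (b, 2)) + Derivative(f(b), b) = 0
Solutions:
 f(b) = C1 + C2*b^2


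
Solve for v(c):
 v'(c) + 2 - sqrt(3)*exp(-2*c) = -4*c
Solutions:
 v(c) = C1 - 2*c^2 - 2*c - sqrt(3)*exp(-2*c)/2


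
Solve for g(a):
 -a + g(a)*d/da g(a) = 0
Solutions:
 g(a) = -sqrt(C1 + a^2)
 g(a) = sqrt(C1 + a^2)


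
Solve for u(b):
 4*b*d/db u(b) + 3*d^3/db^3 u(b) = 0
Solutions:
 u(b) = C1 + Integral(C2*airyai(-6^(2/3)*b/3) + C3*airybi(-6^(2/3)*b/3), b)


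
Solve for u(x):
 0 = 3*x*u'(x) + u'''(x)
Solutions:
 u(x) = C1 + Integral(C2*airyai(-3^(1/3)*x) + C3*airybi(-3^(1/3)*x), x)


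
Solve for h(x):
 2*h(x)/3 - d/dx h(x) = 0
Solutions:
 h(x) = C1*exp(2*x/3)


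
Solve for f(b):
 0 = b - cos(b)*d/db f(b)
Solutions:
 f(b) = C1 + Integral(b/cos(b), b)


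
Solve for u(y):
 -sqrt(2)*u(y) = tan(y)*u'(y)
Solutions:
 u(y) = C1/sin(y)^(sqrt(2))


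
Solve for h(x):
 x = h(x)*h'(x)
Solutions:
 h(x) = -sqrt(C1 + x^2)
 h(x) = sqrt(C1 + x^2)


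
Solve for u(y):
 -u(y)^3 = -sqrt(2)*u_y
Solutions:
 u(y) = -sqrt(-1/(C1 + sqrt(2)*y))
 u(y) = sqrt(-1/(C1 + sqrt(2)*y))


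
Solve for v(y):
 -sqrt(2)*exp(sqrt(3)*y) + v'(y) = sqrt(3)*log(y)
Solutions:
 v(y) = C1 + sqrt(3)*y*log(y) - sqrt(3)*y + sqrt(6)*exp(sqrt(3)*y)/3


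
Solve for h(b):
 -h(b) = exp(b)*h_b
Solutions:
 h(b) = C1*exp(exp(-b))


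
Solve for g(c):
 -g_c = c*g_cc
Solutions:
 g(c) = C1 + C2*log(c)


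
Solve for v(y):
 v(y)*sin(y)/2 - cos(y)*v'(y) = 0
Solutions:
 v(y) = C1/sqrt(cos(y))


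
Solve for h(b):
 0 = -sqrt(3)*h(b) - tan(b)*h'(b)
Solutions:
 h(b) = C1/sin(b)^(sqrt(3))


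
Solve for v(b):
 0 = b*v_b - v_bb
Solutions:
 v(b) = C1 + C2*erfi(sqrt(2)*b/2)


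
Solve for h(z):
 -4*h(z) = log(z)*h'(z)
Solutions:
 h(z) = C1*exp(-4*li(z))


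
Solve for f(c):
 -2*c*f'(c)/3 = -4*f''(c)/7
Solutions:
 f(c) = C1 + C2*erfi(sqrt(21)*c/6)


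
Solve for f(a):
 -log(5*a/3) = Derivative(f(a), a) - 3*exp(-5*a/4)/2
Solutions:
 f(a) = C1 - a*log(a) + a*(-log(5) + 1 + log(3)) - 6*exp(-5*a/4)/5


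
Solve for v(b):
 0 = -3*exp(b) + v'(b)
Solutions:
 v(b) = C1 + 3*exp(b)


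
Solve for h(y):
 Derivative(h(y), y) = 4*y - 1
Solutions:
 h(y) = C1 + 2*y^2 - y


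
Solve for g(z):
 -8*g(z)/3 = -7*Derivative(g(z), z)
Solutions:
 g(z) = C1*exp(8*z/21)


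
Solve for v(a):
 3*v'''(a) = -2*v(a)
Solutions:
 v(a) = C3*exp(-2^(1/3)*3^(2/3)*a/3) + (C1*sin(2^(1/3)*3^(1/6)*a/2) + C2*cos(2^(1/3)*3^(1/6)*a/2))*exp(2^(1/3)*3^(2/3)*a/6)


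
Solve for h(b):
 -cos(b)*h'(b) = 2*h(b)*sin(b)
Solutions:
 h(b) = C1*cos(b)^2


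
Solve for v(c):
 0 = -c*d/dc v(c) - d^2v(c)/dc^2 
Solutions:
 v(c) = C1 + C2*erf(sqrt(2)*c/2)


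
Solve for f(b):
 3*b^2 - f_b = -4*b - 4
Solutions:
 f(b) = C1 + b^3 + 2*b^2 + 4*b


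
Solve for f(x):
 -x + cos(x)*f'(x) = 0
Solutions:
 f(x) = C1 + Integral(x/cos(x), x)


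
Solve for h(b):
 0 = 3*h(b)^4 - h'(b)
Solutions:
 h(b) = (-1/(C1 + 9*b))^(1/3)
 h(b) = (-1/(C1 + 3*b))^(1/3)*(-3^(2/3) - 3*3^(1/6)*I)/6
 h(b) = (-1/(C1 + 3*b))^(1/3)*(-3^(2/3) + 3*3^(1/6)*I)/6


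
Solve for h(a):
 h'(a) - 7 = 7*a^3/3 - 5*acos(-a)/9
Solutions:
 h(a) = C1 + 7*a^4/12 - 5*a*acos(-a)/9 + 7*a - 5*sqrt(1 - a^2)/9


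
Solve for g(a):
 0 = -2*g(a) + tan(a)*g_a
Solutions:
 g(a) = C1*sin(a)^2


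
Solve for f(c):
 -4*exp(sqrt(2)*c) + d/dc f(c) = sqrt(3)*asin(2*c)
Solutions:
 f(c) = C1 + sqrt(3)*(c*asin(2*c) + sqrt(1 - 4*c^2)/2) + 2*sqrt(2)*exp(sqrt(2)*c)


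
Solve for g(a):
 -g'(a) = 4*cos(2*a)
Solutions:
 g(a) = C1 - 2*sin(2*a)


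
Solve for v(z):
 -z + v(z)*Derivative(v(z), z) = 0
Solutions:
 v(z) = -sqrt(C1 + z^2)
 v(z) = sqrt(C1 + z^2)


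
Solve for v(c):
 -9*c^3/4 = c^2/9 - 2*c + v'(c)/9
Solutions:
 v(c) = C1 - 81*c^4/16 - c^3/3 + 9*c^2


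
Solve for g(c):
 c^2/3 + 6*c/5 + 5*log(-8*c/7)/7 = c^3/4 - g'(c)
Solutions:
 g(c) = C1 + c^4/16 - c^3/9 - 3*c^2/5 - 5*c*log(-c)/7 + 5*c*(-3*log(2) + 1 + log(7))/7


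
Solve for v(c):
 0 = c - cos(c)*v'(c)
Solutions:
 v(c) = C1 + Integral(c/cos(c), c)


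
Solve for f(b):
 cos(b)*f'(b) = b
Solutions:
 f(b) = C1 + Integral(b/cos(b), b)


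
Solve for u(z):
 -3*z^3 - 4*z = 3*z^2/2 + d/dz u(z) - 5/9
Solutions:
 u(z) = C1 - 3*z^4/4 - z^3/2 - 2*z^2 + 5*z/9


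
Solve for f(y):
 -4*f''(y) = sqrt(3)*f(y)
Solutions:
 f(y) = C1*sin(3^(1/4)*y/2) + C2*cos(3^(1/4)*y/2)


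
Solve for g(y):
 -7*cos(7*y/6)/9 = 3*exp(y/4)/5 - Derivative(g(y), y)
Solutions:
 g(y) = C1 + 12*exp(y/4)/5 + 2*sin(7*y/6)/3


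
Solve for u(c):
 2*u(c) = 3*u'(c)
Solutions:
 u(c) = C1*exp(2*c/3)


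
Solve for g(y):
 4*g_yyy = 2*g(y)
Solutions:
 g(y) = C3*exp(2^(2/3)*y/2) + (C1*sin(2^(2/3)*sqrt(3)*y/4) + C2*cos(2^(2/3)*sqrt(3)*y/4))*exp(-2^(2/3)*y/4)


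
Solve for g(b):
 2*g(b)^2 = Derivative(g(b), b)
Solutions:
 g(b) = -1/(C1 + 2*b)


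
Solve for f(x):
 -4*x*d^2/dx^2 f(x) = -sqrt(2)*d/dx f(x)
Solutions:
 f(x) = C1 + C2*x^(sqrt(2)/4 + 1)


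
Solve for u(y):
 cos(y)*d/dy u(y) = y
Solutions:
 u(y) = C1 + Integral(y/cos(y), y)


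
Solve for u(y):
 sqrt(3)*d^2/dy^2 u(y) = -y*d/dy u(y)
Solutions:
 u(y) = C1 + C2*erf(sqrt(2)*3^(3/4)*y/6)


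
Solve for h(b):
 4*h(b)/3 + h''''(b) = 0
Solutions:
 h(b) = (C1*sin(3^(3/4)*b/3) + C2*cos(3^(3/4)*b/3))*exp(-3^(3/4)*b/3) + (C3*sin(3^(3/4)*b/3) + C4*cos(3^(3/4)*b/3))*exp(3^(3/4)*b/3)


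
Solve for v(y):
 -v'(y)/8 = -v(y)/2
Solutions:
 v(y) = C1*exp(4*y)


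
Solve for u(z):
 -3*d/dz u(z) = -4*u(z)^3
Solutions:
 u(z) = -sqrt(6)*sqrt(-1/(C1 + 4*z))/2
 u(z) = sqrt(6)*sqrt(-1/(C1 + 4*z))/2


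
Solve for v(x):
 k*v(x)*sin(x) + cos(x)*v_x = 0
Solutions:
 v(x) = C1*exp(k*log(cos(x)))


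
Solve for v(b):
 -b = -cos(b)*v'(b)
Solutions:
 v(b) = C1 + Integral(b/cos(b), b)


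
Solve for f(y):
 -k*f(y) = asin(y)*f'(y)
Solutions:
 f(y) = C1*exp(-k*Integral(1/asin(y), y))


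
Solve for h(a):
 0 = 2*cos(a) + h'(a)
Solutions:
 h(a) = C1 - 2*sin(a)


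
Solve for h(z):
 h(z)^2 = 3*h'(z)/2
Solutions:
 h(z) = -3/(C1 + 2*z)


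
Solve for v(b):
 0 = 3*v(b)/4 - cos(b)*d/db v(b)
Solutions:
 v(b) = C1*(sin(b) + 1)^(3/8)/(sin(b) - 1)^(3/8)


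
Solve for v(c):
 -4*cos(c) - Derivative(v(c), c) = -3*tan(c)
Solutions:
 v(c) = C1 - 3*log(cos(c)) - 4*sin(c)


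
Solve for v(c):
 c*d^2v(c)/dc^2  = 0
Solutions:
 v(c) = C1 + C2*c


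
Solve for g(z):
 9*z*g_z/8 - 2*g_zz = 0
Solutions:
 g(z) = C1 + C2*erfi(3*sqrt(2)*z/8)


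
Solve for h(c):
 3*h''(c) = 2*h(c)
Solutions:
 h(c) = C1*exp(-sqrt(6)*c/3) + C2*exp(sqrt(6)*c/3)


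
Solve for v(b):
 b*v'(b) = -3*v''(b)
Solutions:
 v(b) = C1 + C2*erf(sqrt(6)*b/6)


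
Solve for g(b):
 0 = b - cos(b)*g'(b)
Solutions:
 g(b) = C1 + Integral(b/cos(b), b)


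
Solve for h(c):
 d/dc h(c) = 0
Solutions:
 h(c) = C1


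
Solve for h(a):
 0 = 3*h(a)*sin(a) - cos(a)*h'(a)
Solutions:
 h(a) = C1/cos(a)^3


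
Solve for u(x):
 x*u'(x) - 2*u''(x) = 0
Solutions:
 u(x) = C1 + C2*erfi(x/2)


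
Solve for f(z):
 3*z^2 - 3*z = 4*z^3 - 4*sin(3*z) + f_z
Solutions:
 f(z) = C1 - z^4 + z^3 - 3*z^2/2 - 4*cos(3*z)/3


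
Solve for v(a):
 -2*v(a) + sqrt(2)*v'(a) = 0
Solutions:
 v(a) = C1*exp(sqrt(2)*a)


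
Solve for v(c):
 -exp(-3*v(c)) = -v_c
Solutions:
 v(c) = log(C1 + 3*c)/3
 v(c) = log((-3^(1/3) - 3^(5/6)*I)*(C1 + c)^(1/3)/2)
 v(c) = log((-3^(1/3) + 3^(5/6)*I)*(C1 + c)^(1/3)/2)


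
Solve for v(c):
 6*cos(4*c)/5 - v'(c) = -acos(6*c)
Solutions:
 v(c) = C1 + c*acos(6*c) - sqrt(1 - 36*c^2)/6 + 3*sin(4*c)/10


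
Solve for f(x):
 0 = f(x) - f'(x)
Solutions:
 f(x) = C1*exp(x)


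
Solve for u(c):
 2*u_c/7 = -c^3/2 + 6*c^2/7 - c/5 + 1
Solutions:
 u(c) = C1 - 7*c^4/16 + c^3 - 7*c^2/20 + 7*c/2


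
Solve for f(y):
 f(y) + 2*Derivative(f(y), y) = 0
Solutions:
 f(y) = C1*exp(-y/2)


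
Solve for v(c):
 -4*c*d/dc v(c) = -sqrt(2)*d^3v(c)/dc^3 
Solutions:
 v(c) = C1 + Integral(C2*airyai(sqrt(2)*c) + C3*airybi(sqrt(2)*c), c)


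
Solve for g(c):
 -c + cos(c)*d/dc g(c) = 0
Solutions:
 g(c) = C1 + Integral(c/cos(c), c)


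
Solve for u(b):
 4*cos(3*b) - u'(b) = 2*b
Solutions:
 u(b) = C1 - b^2 + 4*sin(3*b)/3


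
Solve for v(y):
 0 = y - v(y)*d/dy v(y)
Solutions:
 v(y) = -sqrt(C1 + y^2)
 v(y) = sqrt(C1 + y^2)


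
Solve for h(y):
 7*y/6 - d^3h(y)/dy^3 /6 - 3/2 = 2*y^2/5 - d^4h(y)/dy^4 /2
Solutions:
 h(y) = C1 + C2*y + C3*y^2 + C4*exp(y/3) - y^5/25 - 37*y^4/120 - 26*y^3/5


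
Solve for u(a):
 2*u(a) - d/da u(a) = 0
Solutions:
 u(a) = C1*exp(2*a)


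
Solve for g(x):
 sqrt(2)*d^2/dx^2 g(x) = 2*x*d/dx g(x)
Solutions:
 g(x) = C1 + C2*erfi(2^(3/4)*x/2)


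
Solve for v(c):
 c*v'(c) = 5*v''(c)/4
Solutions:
 v(c) = C1 + C2*erfi(sqrt(10)*c/5)


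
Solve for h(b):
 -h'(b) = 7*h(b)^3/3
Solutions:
 h(b) = -sqrt(6)*sqrt(-1/(C1 - 7*b))/2
 h(b) = sqrt(6)*sqrt(-1/(C1 - 7*b))/2


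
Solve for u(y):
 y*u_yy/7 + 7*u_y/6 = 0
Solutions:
 u(y) = C1 + C2/y^(43/6)


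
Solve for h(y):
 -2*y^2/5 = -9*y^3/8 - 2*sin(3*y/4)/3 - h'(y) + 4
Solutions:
 h(y) = C1 - 9*y^4/32 + 2*y^3/15 + 4*y + 8*cos(3*y/4)/9


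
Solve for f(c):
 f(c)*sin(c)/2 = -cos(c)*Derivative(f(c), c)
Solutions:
 f(c) = C1*sqrt(cos(c))


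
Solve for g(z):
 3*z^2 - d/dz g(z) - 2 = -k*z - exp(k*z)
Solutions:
 g(z) = C1 + k*z^2/2 + z^3 - 2*z + exp(k*z)/k


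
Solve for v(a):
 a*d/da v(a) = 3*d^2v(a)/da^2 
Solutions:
 v(a) = C1 + C2*erfi(sqrt(6)*a/6)


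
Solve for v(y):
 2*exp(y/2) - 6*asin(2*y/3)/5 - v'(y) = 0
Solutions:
 v(y) = C1 - 6*y*asin(2*y/3)/5 - 3*sqrt(9 - 4*y^2)/5 + 4*exp(y/2)


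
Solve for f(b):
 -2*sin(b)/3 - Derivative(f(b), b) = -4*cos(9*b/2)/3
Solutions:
 f(b) = C1 + 8*sin(9*b/2)/27 + 2*cos(b)/3


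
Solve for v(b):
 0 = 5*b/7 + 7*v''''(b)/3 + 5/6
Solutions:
 v(b) = C1 + C2*b + C3*b^2 + C4*b^3 - b^5/392 - 5*b^4/336


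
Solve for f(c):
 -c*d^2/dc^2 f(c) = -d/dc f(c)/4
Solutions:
 f(c) = C1 + C2*c^(5/4)


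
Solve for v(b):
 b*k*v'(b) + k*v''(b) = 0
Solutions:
 v(b) = C1 + C2*erf(sqrt(2)*b/2)


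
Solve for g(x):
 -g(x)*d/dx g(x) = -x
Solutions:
 g(x) = -sqrt(C1 + x^2)
 g(x) = sqrt(C1 + x^2)


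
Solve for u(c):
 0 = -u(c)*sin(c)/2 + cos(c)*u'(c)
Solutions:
 u(c) = C1/sqrt(cos(c))


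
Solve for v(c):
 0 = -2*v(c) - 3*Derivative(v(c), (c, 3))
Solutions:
 v(c) = C3*exp(-2^(1/3)*3^(2/3)*c/3) + (C1*sin(2^(1/3)*3^(1/6)*c/2) + C2*cos(2^(1/3)*3^(1/6)*c/2))*exp(2^(1/3)*3^(2/3)*c/6)


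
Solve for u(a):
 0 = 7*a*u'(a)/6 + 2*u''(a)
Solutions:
 u(a) = C1 + C2*erf(sqrt(42)*a/12)


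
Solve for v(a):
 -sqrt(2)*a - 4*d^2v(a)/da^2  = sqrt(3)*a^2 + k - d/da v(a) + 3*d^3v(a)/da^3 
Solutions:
 v(a) = C1 + C2*exp(a*(-2 + sqrt(7))/3) + C3*exp(-a*(2 + sqrt(7))/3) + sqrt(3)*a^3/3 + sqrt(2)*a^2/2 + 4*sqrt(3)*a^2 + a*k + 4*sqrt(2)*a + 38*sqrt(3)*a


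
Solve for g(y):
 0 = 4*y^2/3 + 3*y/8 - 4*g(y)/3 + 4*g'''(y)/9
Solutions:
 g(y) = C3*exp(3^(1/3)*y) + y^2 + 9*y/32 + (C1*sin(3^(5/6)*y/2) + C2*cos(3^(5/6)*y/2))*exp(-3^(1/3)*y/2)


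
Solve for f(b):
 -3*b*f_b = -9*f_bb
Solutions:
 f(b) = C1 + C2*erfi(sqrt(6)*b/6)


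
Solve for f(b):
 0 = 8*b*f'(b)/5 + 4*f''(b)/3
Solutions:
 f(b) = C1 + C2*erf(sqrt(15)*b/5)


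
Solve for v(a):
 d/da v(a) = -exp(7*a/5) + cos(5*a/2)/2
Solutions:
 v(a) = C1 - 5*exp(7*a/5)/7 + sin(5*a/2)/5


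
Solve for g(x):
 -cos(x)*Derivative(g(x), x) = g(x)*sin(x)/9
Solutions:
 g(x) = C1*cos(x)^(1/9)


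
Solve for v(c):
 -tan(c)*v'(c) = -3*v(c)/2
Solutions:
 v(c) = C1*sin(c)^(3/2)


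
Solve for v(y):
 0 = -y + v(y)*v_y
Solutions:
 v(y) = -sqrt(C1 + y^2)
 v(y) = sqrt(C1 + y^2)


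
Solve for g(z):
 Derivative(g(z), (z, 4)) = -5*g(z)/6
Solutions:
 g(z) = (C1*sin(10^(1/4)*3^(3/4)*z/6) + C2*cos(10^(1/4)*3^(3/4)*z/6))*exp(-10^(1/4)*3^(3/4)*z/6) + (C3*sin(10^(1/4)*3^(3/4)*z/6) + C4*cos(10^(1/4)*3^(3/4)*z/6))*exp(10^(1/4)*3^(3/4)*z/6)


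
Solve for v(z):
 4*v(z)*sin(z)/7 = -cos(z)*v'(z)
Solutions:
 v(z) = C1*cos(z)^(4/7)


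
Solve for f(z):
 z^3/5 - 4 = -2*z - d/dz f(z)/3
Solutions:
 f(z) = C1 - 3*z^4/20 - 3*z^2 + 12*z


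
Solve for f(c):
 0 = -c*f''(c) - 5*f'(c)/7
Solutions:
 f(c) = C1 + C2*c^(2/7)


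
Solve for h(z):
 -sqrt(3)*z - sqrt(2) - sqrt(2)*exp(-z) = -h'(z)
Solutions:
 h(z) = C1 + sqrt(3)*z^2/2 + sqrt(2)*z - sqrt(2)*exp(-z)


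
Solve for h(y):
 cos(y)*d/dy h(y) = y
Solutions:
 h(y) = C1 + Integral(y/cos(y), y)


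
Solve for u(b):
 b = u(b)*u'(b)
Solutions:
 u(b) = -sqrt(C1 + b^2)
 u(b) = sqrt(C1 + b^2)


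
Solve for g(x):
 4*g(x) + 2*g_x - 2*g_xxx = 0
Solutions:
 g(x) = C1*exp(-x*((sqrt(78)/9 + 1)^(-1/3) + 3*(sqrt(78)/9 + 1)^(1/3))/6)*sin(sqrt(3)*x*(-3*(sqrt(78)/9 + 1)^(1/3) + (sqrt(78)/9 + 1)^(-1/3))/6) + C2*exp(-x*((sqrt(78)/9 + 1)^(-1/3) + 3*(sqrt(78)/9 + 1)^(1/3))/6)*cos(sqrt(3)*x*(-3*(sqrt(78)/9 + 1)^(1/3) + (sqrt(78)/9 + 1)^(-1/3))/6) + C3*exp(x*(1/(3*(sqrt(78)/9 + 1)^(1/3)) + (sqrt(78)/9 + 1)^(1/3)))


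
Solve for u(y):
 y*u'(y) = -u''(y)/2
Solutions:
 u(y) = C1 + C2*erf(y)


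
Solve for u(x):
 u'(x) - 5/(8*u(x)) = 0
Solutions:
 u(x) = -sqrt(C1 + 5*x)/2
 u(x) = sqrt(C1 + 5*x)/2


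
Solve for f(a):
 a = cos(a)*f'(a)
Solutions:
 f(a) = C1 + Integral(a/cos(a), a)


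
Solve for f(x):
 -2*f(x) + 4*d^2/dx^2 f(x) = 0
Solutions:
 f(x) = C1*exp(-sqrt(2)*x/2) + C2*exp(sqrt(2)*x/2)


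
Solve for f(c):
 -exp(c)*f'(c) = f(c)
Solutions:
 f(c) = C1*exp(exp(-c))


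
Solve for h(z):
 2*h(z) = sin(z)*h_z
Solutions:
 h(z) = C1*(cos(z) - 1)/(cos(z) + 1)


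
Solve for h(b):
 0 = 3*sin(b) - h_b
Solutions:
 h(b) = C1 - 3*cos(b)


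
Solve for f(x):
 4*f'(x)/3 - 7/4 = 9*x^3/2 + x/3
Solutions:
 f(x) = C1 + 27*x^4/32 + x^2/8 + 21*x/16


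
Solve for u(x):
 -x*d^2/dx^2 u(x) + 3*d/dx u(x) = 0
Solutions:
 u(x) = C1 + C2*x^4


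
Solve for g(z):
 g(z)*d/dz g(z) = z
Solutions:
 g(z) = -sqrt(C1 + z^2)
 g(z) = sqrt(C1 + z^2)


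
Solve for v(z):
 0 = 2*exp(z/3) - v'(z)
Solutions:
 v(z) = C1 + 6*exp(z/3)


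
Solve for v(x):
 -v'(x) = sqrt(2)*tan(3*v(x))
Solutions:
 v(x) = -asin(C1*exp(-3*sqrt(2)*x))/3 + pi/3
 v(x) = asin(C1*exp(-3*sqrt(2)*x))/3


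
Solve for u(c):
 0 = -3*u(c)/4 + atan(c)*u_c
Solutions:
 u(c) = C1*exp(3*Integral(1/atan(c), c)/4)


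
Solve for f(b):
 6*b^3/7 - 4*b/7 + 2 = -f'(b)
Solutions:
 f(b) = C1 - 3*b^4/14 + 2*b^2/7 - 2*b


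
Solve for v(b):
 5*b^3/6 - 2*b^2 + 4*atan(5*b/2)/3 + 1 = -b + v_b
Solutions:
 v(b) = C1 + 5*b^4/24 - 2*b^3/3 + b^2/2 + 4*b*atan(5*b/2)/3 + b - 4*log(25*b^2 + 4)/15


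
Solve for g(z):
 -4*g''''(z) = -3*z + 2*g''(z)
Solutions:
 g(z) = C1 + C2*z + C3*sin(sqrt(2)*z/2) + C4*cos(sqrt(2)*z/2) + z^3/4


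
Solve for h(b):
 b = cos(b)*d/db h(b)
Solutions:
 h(b) = C1 + Integral(b/cos(b), b)


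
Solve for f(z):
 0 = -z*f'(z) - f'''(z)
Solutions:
 f(z) = C1 + Integral(C2*airyai(-z) + C3*airybi(-z), z)


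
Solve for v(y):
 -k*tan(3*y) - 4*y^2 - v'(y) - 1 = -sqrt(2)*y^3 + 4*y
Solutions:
 v(y) = C1 + k*log(cos(3*y))/3 + sqrt(2)*y^4/4 - 4*y^3/3 - 2*y^2 - y


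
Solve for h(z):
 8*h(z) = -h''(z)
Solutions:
 h(z) = C1*sin(2*sqrt(2)*z) + C2*cos(2*sqrt(2)*z)


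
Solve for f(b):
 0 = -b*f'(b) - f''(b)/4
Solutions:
 f(b) = C1 + C2*erf(sqrt(2)*b)


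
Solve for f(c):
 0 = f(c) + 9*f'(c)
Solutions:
 f(c) = C1*exp(-c/9)


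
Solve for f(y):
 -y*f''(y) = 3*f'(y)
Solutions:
 f(y) = C1 + C2/y^2


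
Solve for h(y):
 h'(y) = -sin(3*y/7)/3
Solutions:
 h(y) = C1 + 7*cos(3*y/7)/9


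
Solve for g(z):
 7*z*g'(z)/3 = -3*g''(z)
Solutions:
 g(z) = C1 + C2*erf(sqrt(14)*z/6)


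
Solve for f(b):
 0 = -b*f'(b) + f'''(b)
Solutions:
 f(b) = C1 + Integral(C2*airyai(b) + C3*airybi(b), b)


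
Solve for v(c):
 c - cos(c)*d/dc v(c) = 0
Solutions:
 v(c) = C1 + Integral(c/cos(c), c)


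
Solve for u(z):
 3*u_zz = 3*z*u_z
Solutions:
 u(z) = C1 + C2*erfi(sqrt(2)*z/2)


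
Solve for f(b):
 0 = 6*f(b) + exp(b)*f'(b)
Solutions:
 f(b) = C1*exp(6*exp(-b))


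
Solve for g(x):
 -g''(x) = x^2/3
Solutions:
 g(x) = C1 + C2*x - x^4/36


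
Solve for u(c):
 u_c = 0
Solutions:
 u(c) = C1


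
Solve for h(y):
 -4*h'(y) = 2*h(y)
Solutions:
 h(y) = C1*exp(-y/2)


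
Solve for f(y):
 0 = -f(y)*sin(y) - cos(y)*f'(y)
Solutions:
 f(y) = C1*cos(y)


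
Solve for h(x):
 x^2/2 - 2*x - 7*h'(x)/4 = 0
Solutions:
 h(x) = C1 + 2*x^3/21 - 4*x^2/7


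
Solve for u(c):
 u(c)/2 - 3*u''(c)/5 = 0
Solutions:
 u(c) = C1*exp(-sqrt(30)*c/6) + C2*exp(sqrt(30)*c/6)


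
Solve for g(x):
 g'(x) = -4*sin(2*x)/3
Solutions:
 g(x) = C1 + 2*cos(2*x)/3


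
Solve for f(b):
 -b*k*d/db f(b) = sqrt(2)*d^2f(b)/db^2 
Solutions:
 f(b) = Piecewise((-2^(3/4)*sqrt(pi)*C1*erf(2^(1/4)*b*sqrt(k)/2)/(2*sqrt(k)) - C2, (k > 0) | (k < 0)), (-C1*b - C2, True))


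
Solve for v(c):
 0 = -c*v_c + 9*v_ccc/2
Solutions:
 v(c) = C1 + Integral(C2*airyai(6^(1/3)*c/3) + C3*airybi(6^(1/3)*c/3), c)


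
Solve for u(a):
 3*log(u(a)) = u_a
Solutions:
 li(u(a)) = C1 + 3*a


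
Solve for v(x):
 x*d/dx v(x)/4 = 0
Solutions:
 v(x) = C1


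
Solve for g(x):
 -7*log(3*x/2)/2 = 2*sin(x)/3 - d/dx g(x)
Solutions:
 g(x) = C1 + 7*x*log(x)/2 - 7*x/2 - 4*x*log(2) + x*log(6)/2 + 3*x*log(3) - 2*cos(x)/3


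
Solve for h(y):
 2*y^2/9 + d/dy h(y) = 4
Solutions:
 h(y) = C1 - 2*y^3/27 + 4*y


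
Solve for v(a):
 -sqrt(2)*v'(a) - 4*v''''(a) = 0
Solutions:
 v(a) = C1 + C4*exp(-sqrt(2)*a/2) + (C2*sin(sqrt(6)*a/4) + C3*cos(sqrt(6)*a/4))*exp(sqrt(2)*a/4)


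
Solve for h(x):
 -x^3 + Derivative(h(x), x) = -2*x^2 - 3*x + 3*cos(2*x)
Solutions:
 h(x) = C1 + x^4/4 - 2*x^3/3 - 3*x^2/2 + 3*sin(2*x)/2


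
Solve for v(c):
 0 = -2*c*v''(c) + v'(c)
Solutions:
 v(c) = C1 + C2*c^(3/2)


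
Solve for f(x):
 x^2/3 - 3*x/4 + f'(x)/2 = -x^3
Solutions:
 f(x) = C1 - x^4/2 - 2*x^3/9 + 3*x^2/4


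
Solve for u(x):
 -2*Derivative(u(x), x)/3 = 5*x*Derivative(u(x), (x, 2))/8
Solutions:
 u(x) = C1 + C2/x^(1/15)


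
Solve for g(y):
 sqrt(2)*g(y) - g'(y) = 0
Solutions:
 g(y) = C1*exp(sqrt(2)*y)


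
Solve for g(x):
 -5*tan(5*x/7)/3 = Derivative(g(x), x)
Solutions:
 g(x) = C1 + 7*log(cos(5*x/7))/3


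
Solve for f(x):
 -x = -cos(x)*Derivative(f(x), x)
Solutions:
 f(x) = C1 + Integral(x/cos(x), x)


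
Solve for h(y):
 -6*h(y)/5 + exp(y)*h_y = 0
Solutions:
 h(y) = C1*exp(-6*exp(-y)/5)


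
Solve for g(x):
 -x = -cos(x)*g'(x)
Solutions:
 g(x) = C1 + Integral(x/cos(x), x)


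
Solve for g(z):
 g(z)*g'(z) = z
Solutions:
 g(z) = -sqrt(C1 + z^2)
 g(z) = sqrt(C1 + z^2)


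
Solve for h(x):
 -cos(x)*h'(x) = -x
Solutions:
 h(x) = C1 + Integral(x/cos(x), x)


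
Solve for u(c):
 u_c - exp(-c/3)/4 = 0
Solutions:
 u(c) = C1 - 3*exp(-c/3)/4


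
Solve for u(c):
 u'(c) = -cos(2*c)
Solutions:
 u(c) = C1 - sin(2*c)/2


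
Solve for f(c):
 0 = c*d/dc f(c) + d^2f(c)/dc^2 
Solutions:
 f(c) = C1 + C2*erf(sqrt(2)*c/2)


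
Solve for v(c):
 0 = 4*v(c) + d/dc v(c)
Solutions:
 v(c) = C1*exp(-4*c)


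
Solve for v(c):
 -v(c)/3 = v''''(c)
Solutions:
 v(c) = (C1*sin(sqrt(2)*3^(3/4)*c/6) + C2*cos(sqrt(2)*3^(3/4)*c/6))*exp(-sqrt(2)*3^(3/4)*c/6) + (C3*sin(sqrt(2)*3^(3/4)*c/6) + C4*cos(sqrt(2)*3^(3/4)*c/6))*exp(sqrt(2)*3^(3/4)*c/6)
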